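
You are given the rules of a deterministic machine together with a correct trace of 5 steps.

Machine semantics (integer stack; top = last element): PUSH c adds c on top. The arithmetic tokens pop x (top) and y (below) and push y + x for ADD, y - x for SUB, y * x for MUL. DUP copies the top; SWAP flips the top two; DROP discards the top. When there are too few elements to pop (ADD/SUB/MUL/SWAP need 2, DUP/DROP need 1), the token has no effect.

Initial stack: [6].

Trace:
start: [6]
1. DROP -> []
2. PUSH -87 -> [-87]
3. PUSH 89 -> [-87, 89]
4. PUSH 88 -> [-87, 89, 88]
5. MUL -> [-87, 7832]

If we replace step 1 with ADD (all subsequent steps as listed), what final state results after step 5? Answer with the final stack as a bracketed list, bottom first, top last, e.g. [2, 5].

[6, -87, 7832]

(re-executing from step 1 with the substitution; state before step 1: [6])
1. ADD -> [6]
2. PUSH -87 -> [6, -87]
3. PUSH 89 -> [6, -87, 89]
4. PUSH 88 -> [6, -87, 89, 88]
5. MUL -> [6, -87, 7832]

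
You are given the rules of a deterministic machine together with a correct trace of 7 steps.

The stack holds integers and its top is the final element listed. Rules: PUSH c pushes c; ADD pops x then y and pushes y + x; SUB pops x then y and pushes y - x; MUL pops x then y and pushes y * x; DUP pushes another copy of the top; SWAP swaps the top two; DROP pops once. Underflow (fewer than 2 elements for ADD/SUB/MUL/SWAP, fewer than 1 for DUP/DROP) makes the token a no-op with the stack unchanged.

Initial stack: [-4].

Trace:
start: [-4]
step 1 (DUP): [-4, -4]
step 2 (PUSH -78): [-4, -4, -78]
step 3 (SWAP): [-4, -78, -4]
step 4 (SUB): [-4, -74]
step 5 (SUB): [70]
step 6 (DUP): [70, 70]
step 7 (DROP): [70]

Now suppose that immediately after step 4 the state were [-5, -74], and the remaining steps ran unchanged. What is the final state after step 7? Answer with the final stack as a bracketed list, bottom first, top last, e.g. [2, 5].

[69]

state after step 4 := [-5, -74]
step 5 (SUB): [69]
step 6 (DUP): [69, 69]
step 7 (DROP): [69]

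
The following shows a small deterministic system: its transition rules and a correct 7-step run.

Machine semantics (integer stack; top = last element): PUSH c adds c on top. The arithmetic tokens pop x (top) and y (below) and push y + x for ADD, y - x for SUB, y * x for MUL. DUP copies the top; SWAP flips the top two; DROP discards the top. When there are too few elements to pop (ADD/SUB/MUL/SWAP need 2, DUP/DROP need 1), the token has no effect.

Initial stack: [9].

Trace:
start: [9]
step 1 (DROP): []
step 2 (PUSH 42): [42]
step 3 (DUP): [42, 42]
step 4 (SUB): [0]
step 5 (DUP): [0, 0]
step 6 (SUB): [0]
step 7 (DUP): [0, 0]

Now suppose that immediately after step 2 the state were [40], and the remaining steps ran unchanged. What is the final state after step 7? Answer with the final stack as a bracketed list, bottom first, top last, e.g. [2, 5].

[0, 0]

state after step 2 := [40]
step 3 (DUP): [40, 40]
step 4 (SUB): [0]
step 5 (DUP): [0, 0]
step 6 (SUB): [0]
step 7 (DUP): [0, 0]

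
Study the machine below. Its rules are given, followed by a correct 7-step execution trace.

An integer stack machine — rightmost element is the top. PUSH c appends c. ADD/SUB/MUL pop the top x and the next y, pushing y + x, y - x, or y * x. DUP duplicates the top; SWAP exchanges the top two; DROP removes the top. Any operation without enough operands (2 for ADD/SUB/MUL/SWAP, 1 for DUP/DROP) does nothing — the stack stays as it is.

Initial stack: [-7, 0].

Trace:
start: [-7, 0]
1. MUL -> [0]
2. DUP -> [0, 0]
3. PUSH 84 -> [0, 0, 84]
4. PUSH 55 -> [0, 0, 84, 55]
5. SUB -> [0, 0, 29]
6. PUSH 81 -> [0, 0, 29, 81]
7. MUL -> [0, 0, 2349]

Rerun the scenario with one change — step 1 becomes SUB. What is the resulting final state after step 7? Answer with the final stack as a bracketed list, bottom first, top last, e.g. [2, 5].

(re-executing from step 1 with the substitution; state before step 1: [-7, 0])
1. SUB -> [-7]
2. DUP -> [-7, -7]
3. PUSH 84 -> [-7, -7, 84]
4. PUSH 55 -> [-7, -7, 84, 55]
5. SUB -> [-7, -7, 29]
6. PUSH 81 -> [-7, -7, 29, 81]
7. MUL -> [-7, -7, 2349]

[-7, -7, 2349]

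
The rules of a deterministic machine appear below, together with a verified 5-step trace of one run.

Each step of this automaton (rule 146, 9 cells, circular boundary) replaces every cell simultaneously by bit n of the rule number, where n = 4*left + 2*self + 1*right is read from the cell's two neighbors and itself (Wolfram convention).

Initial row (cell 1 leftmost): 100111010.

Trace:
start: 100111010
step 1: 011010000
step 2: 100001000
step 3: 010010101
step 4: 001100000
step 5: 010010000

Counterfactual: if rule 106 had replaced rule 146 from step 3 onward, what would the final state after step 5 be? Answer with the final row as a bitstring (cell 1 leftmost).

001000100

(re-executing steps 3..5 under rule 106; state before step 3: 100001000)
step 3: 000010001
step 4: 000100010
step 5: 001000100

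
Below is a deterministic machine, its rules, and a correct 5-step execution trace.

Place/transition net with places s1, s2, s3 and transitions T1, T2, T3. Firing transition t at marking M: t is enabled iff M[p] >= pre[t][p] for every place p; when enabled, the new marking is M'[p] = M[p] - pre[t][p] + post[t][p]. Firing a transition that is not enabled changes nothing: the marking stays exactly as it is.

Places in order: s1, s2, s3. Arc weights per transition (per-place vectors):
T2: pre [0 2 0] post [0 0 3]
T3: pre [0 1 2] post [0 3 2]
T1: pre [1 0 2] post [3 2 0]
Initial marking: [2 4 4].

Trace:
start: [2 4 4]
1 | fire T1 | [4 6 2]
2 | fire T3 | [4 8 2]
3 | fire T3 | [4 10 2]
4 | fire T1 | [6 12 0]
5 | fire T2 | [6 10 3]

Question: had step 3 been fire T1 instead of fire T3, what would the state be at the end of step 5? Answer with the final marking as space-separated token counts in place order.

6 8 3

(re-executing from step 3 with the substitution; state before step 3: [4 8 2])
3 | fire T1 | [6 10 0]
4 | fire T1 | [6 10 0]
5 | fire T2 | [6 8 3]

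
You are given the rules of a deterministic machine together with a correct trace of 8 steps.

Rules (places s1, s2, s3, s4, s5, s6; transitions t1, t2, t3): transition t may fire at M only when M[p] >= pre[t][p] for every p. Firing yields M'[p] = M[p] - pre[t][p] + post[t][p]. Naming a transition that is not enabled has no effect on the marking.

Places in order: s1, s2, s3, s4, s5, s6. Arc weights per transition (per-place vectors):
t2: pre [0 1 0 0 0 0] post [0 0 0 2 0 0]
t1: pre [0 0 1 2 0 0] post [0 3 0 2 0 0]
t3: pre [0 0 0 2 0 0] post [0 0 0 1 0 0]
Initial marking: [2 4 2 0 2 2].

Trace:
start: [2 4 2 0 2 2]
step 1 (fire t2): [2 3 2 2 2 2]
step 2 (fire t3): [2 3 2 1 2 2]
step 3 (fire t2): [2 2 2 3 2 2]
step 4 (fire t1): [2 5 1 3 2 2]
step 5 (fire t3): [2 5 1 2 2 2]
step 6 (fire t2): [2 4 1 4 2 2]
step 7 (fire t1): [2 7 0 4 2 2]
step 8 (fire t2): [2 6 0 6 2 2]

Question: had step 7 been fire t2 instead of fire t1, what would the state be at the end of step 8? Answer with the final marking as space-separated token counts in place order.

(re-executing from step 7 with the substitution; state before step 7: [2 4 1 4 2 2])
step 7 (fire t2): [2 3 1 6 2 2]
step 8 (fire t2): [2 2 1 8 2 2]

2 2 1 8 2 2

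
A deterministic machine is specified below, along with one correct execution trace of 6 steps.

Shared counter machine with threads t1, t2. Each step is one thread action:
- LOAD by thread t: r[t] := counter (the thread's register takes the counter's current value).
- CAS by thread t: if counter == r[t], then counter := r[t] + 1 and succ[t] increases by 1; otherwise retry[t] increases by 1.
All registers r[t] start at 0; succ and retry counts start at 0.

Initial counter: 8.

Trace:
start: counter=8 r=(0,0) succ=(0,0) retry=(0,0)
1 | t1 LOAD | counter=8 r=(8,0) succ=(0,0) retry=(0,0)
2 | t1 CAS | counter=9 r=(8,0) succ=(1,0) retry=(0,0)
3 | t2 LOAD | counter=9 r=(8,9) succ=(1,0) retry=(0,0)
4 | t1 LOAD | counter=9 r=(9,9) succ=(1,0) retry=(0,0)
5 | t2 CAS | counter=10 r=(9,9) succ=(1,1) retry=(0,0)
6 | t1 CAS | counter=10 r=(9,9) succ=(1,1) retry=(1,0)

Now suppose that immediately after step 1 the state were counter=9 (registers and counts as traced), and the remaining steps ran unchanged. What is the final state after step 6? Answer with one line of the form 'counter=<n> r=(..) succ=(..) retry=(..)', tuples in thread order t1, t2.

state after step 1 := counter=9 r=(8,0) succ=(0,0) retry=(0,0)
2 | t1 CAS | counter=9 r=(8,0) succ=(0,0) retry=(1,0)
3 | t2 LOAD | counter=9 r=(8,9) succ=(0,0) retry=(1,0)
4 | t1 LOAD | counter=9 r=(9,9) succ=(0,0) retry=(1,0)
5 | t2 CAS | counter=10 r=(9,9) succ=(0,1) retry=(1,0)
6 | t1 CAS | counter=10 r=(9,9) succ=(0,1) retry=(2,0)

counter=10 r=(9,9) succ=(0,1) retry=(2,0)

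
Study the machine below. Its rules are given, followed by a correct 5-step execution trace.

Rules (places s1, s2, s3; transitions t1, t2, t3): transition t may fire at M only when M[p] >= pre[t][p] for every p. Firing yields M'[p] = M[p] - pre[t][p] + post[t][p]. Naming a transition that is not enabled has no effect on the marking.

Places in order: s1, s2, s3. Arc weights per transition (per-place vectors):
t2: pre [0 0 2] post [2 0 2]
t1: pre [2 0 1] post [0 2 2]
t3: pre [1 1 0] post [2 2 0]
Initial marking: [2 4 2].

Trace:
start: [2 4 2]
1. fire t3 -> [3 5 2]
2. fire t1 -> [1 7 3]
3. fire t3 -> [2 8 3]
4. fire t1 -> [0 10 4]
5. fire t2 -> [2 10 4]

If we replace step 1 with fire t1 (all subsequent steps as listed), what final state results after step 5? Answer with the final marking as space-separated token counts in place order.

(re-executing from step 1 with the substitution; state before step 1: [2 4 2])
1. fire t1 -> [0 6 3]
2. fire t1 -> [0 6 3]
3. fire t3 -> [0 6 3]
4. fire t1 -> [0 6 3]
5. fire t2 -> [2 6 3]

2 6 3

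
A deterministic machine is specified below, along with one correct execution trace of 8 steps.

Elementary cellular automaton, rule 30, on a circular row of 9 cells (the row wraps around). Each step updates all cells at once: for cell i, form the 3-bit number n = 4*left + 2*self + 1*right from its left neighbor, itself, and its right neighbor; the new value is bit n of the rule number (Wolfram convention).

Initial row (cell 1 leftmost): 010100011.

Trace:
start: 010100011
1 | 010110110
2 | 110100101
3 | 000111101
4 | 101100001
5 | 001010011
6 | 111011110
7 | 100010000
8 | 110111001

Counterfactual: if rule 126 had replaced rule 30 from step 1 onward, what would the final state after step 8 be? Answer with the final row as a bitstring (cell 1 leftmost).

000011100

(re-executing steps 1..8 under rule 126; state before step 1: 010100011)
1 | 111110111
2 | 000011100
3 | 000110110
4 | 001111111
5 | 111000001
6 | 001100011
7 | 111110111
8 | 000011100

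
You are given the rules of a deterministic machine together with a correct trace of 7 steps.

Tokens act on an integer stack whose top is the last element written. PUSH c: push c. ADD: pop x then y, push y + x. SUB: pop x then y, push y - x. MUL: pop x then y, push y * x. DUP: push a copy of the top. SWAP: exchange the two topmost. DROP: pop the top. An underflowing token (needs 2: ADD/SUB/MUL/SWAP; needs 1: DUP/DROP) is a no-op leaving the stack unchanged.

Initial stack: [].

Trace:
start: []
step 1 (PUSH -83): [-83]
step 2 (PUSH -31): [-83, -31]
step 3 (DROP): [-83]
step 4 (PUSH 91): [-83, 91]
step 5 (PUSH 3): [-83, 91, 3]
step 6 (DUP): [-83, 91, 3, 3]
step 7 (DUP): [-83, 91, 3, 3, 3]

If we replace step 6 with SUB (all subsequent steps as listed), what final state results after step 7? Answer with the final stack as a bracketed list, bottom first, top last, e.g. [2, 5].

[-83, 88, 88]

(re-executing from step 6 with the substitution; state before step 6: [-83, 91, 3])
step 6 (SUB): [-83, 88]
step 7 (DUP): [-83, 88, 88]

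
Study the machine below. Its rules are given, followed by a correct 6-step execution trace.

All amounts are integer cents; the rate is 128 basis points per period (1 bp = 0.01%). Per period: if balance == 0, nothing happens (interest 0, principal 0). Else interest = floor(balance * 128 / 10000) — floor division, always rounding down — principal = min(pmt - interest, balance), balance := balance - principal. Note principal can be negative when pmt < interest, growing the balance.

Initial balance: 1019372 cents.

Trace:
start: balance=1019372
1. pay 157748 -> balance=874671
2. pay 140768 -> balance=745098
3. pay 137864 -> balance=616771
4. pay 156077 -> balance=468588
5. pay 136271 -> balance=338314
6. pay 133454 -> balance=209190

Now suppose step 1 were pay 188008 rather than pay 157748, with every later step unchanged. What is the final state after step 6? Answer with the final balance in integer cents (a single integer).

(re-executing from step 1 with the substitution; state before step 1: balance=1019372)
1. pay 188008 -> balance=844411
2. pay 140768 -> balance=714451
3. pay 137864 -> balance=585731
4. pay 156077 -> balance=437151
5. pay 136271 -> balance=306475
6. pay 133454 -> balance=176943

176943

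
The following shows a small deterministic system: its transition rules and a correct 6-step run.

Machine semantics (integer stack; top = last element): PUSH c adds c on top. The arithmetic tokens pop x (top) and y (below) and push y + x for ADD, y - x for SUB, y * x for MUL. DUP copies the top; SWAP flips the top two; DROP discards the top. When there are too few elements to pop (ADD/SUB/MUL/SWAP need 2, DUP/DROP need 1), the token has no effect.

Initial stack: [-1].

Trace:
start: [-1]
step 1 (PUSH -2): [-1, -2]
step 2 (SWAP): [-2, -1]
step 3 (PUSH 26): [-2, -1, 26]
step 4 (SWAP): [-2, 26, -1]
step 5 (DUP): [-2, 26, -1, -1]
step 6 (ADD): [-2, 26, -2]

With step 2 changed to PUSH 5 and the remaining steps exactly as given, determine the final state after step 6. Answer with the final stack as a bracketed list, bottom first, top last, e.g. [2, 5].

(re-executing from step 2 with the substitution; state before step 2: [-1, -2])
step 2 (PUSH 5): [-1, -2, 5]
step 3 (PUSH 26): [-1, -2, 5, 26]
step 4 (SWAP): [-1, -2, 26, 5]
step 5 (DUP): [-1, -2, 26, 5, 5]
step 6 (ADD): [-1, -2, 26, 10]

[-1, -2, 26, 10]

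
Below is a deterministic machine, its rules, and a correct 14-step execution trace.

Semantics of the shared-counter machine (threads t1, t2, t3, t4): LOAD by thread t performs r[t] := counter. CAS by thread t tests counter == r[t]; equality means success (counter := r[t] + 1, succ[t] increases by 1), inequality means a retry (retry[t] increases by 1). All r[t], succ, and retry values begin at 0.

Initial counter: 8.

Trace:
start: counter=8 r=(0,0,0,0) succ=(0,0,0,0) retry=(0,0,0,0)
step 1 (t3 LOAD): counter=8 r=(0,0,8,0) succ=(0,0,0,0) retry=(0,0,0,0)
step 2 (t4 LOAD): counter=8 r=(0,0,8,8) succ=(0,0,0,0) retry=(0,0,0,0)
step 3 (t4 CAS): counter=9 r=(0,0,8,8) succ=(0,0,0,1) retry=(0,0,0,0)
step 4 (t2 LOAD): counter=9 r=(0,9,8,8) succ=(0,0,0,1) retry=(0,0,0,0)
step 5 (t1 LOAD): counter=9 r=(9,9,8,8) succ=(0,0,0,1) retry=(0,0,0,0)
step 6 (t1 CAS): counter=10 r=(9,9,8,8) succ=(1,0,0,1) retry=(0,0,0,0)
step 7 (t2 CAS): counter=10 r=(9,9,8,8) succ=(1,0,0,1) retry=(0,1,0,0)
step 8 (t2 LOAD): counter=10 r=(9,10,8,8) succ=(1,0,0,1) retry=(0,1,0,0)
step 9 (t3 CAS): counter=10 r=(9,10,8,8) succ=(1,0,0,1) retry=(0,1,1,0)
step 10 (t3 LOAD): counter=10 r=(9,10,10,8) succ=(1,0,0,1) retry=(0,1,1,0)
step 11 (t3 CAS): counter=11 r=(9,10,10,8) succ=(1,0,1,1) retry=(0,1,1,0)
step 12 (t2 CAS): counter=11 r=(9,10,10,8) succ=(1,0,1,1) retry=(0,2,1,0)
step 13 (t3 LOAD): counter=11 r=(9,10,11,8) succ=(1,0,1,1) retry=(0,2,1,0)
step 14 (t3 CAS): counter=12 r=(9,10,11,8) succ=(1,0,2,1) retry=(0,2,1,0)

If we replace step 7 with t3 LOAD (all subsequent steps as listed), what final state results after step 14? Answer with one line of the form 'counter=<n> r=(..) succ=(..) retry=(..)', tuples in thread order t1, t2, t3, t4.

counter=13 r=(9,10,12,8) succ=(1,0,3,1) retry=(0,1,0,0)

(re-executing from step 7 with the substitution; state before step 7: counter=10 r=(9,9,8,8) succ=(1,0,0,1) retry=(0,0,0,0))
step 7 (t3 LOAD): counter=10 r=(9,9,10,8) succ=(1,0,0,1) retry=(0,0,0,0)
step 8 (t2 LOAD): counter=10 r=(9,10,10,8) succ=(1,0,0,1) retry=(0,0,0,0)
step 9 (t3 CAS): counter=11 r=(9,10,10,8) succ=(1,0,1,1) retry=(0,0,0,0)
step 10 (t3 LOAD): counter=11 r=(9,10,11,8) succ=(1,0,1,1) retry=(0,0,0,0)
step 11 (t3 CAS): counter=12 r=(9,10,11,8) succ=(1,0,2,1) retry=(0,0,0,0)
step 12 (t2 CAS): counter=12 r=(9,10,11,8) succ=(1,0,2,1) retry=(0,1,0,0)
step 13 (t3 LOAD): counter=12 r=(9,10,12,8) succ=(1,0,2,1) retry=(0,1,0,0)
step 14 (t3 CAS): counter=13 r=(9,10,12,8) succ=(1,0,3,1) retry=(0,1,0,0)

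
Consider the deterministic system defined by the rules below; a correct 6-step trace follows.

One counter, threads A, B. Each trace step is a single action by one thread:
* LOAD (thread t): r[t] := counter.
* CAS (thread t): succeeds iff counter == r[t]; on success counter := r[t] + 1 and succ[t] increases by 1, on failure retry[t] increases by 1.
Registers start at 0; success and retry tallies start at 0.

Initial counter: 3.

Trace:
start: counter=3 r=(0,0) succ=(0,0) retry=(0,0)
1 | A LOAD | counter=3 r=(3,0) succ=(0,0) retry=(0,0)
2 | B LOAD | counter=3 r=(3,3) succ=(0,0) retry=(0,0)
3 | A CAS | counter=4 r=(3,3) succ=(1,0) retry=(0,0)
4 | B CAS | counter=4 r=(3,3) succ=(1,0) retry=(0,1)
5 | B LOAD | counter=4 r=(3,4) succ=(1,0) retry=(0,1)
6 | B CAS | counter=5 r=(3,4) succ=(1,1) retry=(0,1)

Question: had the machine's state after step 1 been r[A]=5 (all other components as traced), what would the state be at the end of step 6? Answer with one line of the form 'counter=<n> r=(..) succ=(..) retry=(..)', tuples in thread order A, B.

state after step 1 := counter=3 r=(5,0) succ=(0,0) retry=(0,0)
2 | B LOAD | counter=3 r=(5,3) succ=(0,0) retry=(0,0)
3 | A CAS | counter=3 r=(5,3) succ=(0,0) retry=(1,0)
4 | B CAS | counter=4 r=(5,3) succ=(0,1) retry=(1,0)
5 | B LOAD | counter=4 r=(5,4) succ=(0,1) retry=(1,0)
6 | B CAS | counter=5 r=(5,4) succ=(0,2) retry=(1,0)

counter=5 r=(5,4) succ=(0,2) retry=(1,0)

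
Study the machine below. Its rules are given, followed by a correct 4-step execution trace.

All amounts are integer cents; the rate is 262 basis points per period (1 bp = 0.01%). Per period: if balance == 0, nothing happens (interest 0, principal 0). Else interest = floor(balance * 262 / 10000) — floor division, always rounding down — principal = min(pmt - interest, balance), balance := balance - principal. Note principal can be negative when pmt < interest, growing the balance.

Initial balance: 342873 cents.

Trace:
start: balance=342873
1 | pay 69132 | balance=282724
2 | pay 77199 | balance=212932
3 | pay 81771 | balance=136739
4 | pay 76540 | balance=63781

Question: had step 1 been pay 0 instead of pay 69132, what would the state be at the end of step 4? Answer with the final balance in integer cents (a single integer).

138490

(re-executing from step 1 with the substitution; state before step 1: balance=342873)
1 | pay 0 | balance=351856
2 | pay 77199 | balance=283875
3 | pay 81771 | balance=209541
4 | pay 76540 | balance=138490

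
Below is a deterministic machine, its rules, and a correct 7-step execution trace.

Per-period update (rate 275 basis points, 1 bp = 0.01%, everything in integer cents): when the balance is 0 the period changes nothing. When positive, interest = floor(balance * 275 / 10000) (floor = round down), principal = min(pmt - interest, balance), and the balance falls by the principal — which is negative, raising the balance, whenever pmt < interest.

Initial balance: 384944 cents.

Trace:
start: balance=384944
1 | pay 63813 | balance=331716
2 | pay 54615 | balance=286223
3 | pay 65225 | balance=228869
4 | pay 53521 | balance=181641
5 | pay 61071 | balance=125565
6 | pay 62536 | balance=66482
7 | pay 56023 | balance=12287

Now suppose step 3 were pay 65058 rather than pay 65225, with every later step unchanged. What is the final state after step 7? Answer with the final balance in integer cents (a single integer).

12472

(re-executing from step 3 with the substitution; state before step 3: balance=286223)
3 | pay 65058 | balance=229036
4 | pay 53521 | balance=181813
5 | pay 61071 | balance=125741
6 | pay 62536 | balance=66662
7 | pay 56023 | balance=12472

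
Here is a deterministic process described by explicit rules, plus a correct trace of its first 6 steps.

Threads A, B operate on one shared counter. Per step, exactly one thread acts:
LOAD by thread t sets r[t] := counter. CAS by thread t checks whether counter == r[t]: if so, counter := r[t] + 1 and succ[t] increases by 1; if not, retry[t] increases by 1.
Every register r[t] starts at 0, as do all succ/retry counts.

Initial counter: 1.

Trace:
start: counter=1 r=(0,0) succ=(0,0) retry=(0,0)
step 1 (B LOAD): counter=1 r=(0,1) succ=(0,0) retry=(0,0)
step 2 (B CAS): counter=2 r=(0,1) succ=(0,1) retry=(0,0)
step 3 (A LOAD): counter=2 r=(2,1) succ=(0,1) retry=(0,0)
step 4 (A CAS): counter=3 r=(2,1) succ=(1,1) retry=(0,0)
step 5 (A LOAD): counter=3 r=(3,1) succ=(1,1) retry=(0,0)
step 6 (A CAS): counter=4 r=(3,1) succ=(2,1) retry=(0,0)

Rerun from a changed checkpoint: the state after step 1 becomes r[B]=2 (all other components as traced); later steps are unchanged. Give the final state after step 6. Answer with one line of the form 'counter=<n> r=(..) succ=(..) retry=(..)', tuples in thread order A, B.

counter=3 r=(2,2) succ=(2,0) retry=(0,1)

state after step 1 := counter=1 r=(0,2) succ=(0,0) retry=(0,0)
step 2 (B CAS): counter=1 r=(0,2) succ=(0,0) retry=(0,1)
step 3 (A LOAD): counter=1 r=(1,2) succ=(0,0) retry=(0,1)
step 4 (A CAS): counter=2 r=(1,2) succ=(1,0) retry=(0,1)
step 5 (A LOAD): counter=2 r=(2,2) succ=(1,0) retry=(0,1)
step 6 (A CAS): counter=3 r=(2,2) succ=(2,0) retry=(0,1)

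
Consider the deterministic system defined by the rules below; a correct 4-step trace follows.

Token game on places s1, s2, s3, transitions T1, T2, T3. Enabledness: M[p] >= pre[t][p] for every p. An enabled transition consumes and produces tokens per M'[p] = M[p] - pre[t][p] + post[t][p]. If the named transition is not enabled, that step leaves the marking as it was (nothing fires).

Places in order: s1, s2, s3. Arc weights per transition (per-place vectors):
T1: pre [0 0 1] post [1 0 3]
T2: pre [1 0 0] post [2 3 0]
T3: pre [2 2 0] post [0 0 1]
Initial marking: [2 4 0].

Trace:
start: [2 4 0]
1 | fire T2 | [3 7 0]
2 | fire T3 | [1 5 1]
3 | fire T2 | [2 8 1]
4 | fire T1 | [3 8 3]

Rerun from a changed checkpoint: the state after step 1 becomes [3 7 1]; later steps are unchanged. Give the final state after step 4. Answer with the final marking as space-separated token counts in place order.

state after step 1 := [3 7 1]
2 | fire T3 | [1 5 2]
3 | fire T2 | [2 8 2]
4 | fire T1 | [3 8 4]

3 8 4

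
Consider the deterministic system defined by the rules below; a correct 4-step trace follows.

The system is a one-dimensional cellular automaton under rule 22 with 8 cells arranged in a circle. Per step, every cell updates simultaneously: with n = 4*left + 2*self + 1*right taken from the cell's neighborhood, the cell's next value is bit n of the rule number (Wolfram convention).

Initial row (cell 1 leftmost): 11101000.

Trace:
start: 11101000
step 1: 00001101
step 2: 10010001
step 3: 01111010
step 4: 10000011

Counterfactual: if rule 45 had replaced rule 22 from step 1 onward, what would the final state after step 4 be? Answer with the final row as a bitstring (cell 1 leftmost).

11010001

(re-executing steps 1..4 under rule 45; state before step 1: 11101000)
step 1: 10011010
step 2: 10010111
step 3: 00011100
step 4: 11010001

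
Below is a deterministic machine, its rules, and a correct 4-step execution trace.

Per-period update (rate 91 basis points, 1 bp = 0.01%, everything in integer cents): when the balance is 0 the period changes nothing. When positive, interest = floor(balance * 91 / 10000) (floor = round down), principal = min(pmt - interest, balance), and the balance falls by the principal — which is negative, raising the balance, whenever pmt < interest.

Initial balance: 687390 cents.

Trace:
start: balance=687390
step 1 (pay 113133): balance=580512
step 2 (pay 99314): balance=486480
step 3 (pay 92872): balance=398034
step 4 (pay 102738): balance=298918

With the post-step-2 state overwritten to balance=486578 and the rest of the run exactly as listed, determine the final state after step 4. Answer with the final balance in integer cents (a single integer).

state after step 2 := balance=486578
step 3 (pay 92872): balance=398133
step 4 (pay 102738): balance=299018

299018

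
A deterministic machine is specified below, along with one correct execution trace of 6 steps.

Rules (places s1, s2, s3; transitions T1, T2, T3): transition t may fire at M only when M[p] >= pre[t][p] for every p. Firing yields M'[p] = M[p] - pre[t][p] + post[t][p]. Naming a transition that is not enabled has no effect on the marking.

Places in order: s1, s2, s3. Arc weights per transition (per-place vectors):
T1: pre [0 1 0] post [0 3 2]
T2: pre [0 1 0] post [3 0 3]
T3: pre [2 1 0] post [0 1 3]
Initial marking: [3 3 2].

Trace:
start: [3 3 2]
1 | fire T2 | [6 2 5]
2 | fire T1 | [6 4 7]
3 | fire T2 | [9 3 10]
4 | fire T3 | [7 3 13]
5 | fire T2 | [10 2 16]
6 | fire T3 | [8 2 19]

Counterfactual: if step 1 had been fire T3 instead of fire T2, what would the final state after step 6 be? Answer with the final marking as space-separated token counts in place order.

3 3 19

(re-executing from step 1 with the substitution; state before step 1: [3 3 2])
1 | fire T3 | [1 3 5]
2 | fire T1 | [1 5 7]
3 | fire T2 | [4 4 10]
4 | fire T3 | [2 4 13]
5 | fire T2 | [5 3 16]
6 | fire T3 | [3 3 19]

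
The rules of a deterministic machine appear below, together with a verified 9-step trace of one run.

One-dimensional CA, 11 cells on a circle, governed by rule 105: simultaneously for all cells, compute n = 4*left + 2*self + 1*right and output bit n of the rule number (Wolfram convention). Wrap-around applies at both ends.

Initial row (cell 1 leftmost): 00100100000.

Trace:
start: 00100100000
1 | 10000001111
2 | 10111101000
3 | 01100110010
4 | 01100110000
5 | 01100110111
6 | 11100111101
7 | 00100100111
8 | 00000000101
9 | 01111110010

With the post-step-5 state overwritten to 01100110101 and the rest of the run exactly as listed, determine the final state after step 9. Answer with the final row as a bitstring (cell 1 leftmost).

01011010000

state after step 5 := 01100110101
6 | 11100111010
7 | 10100101101
8 | 11000011111
9 | 01011010000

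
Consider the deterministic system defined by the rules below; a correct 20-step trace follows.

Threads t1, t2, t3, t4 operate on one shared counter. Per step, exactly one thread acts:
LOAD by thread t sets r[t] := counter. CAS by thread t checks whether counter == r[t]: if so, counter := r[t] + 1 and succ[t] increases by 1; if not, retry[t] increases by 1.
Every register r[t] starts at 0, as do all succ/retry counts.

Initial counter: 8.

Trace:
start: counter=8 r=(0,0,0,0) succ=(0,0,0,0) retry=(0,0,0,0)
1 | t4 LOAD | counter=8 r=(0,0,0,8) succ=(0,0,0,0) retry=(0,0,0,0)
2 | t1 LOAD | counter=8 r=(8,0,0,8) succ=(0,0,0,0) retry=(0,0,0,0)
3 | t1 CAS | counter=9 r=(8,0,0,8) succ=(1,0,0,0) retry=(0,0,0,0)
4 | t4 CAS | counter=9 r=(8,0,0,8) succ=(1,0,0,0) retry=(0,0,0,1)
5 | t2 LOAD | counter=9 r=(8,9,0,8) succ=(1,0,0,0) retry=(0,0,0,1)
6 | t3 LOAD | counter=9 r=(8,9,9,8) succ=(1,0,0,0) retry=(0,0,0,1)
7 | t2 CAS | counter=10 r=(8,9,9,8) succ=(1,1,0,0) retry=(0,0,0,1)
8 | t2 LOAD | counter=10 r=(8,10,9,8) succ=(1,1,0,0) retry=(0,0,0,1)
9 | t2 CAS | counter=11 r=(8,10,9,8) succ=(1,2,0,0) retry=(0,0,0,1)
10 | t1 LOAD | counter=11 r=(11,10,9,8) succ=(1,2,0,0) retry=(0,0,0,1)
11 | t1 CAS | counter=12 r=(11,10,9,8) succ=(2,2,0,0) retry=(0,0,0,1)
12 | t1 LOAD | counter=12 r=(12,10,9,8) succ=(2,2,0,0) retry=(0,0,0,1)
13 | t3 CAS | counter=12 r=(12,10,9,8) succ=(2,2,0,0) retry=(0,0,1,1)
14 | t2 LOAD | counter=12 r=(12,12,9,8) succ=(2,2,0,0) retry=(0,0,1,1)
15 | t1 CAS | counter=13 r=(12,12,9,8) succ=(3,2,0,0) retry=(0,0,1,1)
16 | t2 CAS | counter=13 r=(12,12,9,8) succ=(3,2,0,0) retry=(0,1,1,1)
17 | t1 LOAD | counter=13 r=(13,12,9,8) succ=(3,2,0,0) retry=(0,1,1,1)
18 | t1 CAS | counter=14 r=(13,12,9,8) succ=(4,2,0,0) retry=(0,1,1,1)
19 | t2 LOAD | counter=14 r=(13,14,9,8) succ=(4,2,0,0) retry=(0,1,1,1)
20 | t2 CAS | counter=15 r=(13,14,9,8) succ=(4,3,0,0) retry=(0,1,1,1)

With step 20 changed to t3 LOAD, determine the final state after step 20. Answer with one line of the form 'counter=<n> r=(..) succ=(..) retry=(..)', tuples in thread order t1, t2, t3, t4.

(re-executing from step 20 with the substitution; state before step 20: counter=14 r=(13,14,9,8) succ=(4,2,0,0) retry=(0,1,1,1))
20 | t3 LOAD | counter=14 r=(13,14,14,8) succ=(4,2,0,0) retry=(0,1,1,1)

counter=14 r=(13,14,14,8) succ=(4,2,0,0) retry=(0,1,1,1)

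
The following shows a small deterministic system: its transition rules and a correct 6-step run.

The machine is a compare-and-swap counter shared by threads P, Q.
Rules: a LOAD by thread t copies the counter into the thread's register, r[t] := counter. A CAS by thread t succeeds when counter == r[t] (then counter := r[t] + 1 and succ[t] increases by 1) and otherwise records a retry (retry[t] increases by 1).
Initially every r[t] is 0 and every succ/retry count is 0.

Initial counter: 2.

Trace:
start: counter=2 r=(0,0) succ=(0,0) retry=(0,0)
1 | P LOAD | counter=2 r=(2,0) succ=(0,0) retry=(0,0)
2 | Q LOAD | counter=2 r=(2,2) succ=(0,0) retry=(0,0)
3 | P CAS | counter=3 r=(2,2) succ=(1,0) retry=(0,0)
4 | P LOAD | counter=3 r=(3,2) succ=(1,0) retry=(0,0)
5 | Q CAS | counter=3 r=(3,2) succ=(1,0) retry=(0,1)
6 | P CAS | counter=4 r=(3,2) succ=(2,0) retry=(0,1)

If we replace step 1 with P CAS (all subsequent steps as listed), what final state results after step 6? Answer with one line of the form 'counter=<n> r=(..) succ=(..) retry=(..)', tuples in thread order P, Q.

(re-executing from step 1 with the substitution; state before step 1: counter=2 r=(0,0) succ=(0,0) retry=(0,0))
1 | P CAS | counter=2 r=(0,0) succ=(0,0) retry=(1,0)
2 | Q LOAD | counter=2 r=(0,2) succ=(0,0) retry=(1,0)
3 | P CAS | counter=2 r=(0,2) succ=(0,0) retry=(2,0)
4 | P LOAD | counter=2 r=(2,2) succ=(0,0) retry=(2,0)
5 | Q CAS | counter=3 r=(2,2) succ=(0,1) retry=(2,0)
6 | P CAS | counter=3 r=(2,2) succ=(0,1) retry=(3,0)

counter=3 r=(2,2) succ=(0,1) retry=(3,0)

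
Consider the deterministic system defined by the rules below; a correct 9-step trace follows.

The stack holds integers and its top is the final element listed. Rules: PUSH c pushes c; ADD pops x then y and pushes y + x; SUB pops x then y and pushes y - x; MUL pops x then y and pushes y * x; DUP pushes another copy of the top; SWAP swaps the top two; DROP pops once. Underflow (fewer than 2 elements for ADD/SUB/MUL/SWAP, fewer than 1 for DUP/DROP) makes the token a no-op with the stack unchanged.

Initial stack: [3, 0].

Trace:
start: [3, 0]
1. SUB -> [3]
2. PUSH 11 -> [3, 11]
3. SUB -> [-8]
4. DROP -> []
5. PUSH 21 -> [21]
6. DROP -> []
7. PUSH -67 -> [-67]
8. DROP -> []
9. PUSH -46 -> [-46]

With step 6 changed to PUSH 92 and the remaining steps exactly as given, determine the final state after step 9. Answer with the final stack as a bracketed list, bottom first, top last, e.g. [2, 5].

(re-executing from step 6 with the substitution; state before step 6: [21])
6. PUSH 92 -> [21, 92]
7. PUSH -67 -> [21, 92, -67]
8. DROP -> [21, 92]
9. PUSH -46 -> [21, 92, -46]

[21, 92, -46]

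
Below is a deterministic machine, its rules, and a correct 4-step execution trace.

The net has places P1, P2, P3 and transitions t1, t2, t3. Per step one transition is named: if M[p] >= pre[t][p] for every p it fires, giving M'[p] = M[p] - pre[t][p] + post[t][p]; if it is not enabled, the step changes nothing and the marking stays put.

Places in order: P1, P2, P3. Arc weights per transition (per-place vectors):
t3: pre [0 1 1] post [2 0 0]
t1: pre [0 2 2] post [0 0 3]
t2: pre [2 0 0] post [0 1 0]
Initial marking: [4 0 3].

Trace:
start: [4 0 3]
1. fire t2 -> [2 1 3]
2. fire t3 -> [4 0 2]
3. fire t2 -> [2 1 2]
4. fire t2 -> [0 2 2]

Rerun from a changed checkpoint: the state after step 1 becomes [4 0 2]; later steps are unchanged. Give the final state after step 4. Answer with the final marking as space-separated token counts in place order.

state after step 1 := [4 0 2]
2. fire t3 -> [4 0 2]
3. fire t2 -> [2 1 2]
4. fire t2 -> [0 2 2]

0 2 2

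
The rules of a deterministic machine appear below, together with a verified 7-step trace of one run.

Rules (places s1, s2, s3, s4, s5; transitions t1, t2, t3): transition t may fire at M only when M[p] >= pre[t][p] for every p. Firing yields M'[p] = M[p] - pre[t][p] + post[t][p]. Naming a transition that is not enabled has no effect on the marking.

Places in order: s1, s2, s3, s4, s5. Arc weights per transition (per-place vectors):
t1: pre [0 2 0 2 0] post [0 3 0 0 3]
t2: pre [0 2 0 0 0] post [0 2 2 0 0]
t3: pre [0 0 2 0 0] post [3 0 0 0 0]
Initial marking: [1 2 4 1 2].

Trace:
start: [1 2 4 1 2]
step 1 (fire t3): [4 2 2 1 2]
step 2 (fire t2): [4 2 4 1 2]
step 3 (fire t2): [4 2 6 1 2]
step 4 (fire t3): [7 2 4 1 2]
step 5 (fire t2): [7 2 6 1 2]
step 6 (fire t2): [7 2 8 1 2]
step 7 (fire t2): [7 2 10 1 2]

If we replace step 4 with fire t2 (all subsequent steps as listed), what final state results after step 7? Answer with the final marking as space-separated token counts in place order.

4 2 14 1 2

(re-executing from step 4 with the substitution; state before step 4: [4 2 6 1 2])
step 4 (fire t2): [4 2 8 1 2]
step 5 (fire t2): [4 2 10 1 2]
step 6 (fire t2): [4 2 12 1 2]
step 7 (fire t2): [4 2 14 1 2]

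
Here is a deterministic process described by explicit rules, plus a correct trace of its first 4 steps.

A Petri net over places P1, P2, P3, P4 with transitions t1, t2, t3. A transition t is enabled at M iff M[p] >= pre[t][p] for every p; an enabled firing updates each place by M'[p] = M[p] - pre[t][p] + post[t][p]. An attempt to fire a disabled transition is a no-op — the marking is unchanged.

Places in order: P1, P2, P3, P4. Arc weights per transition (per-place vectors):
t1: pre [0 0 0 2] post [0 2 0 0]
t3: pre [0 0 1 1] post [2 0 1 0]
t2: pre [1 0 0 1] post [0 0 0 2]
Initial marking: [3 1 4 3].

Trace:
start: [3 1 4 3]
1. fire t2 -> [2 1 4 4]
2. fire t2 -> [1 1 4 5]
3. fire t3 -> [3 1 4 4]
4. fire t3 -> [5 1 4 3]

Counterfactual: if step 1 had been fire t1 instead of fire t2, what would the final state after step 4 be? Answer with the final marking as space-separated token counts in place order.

(re-executing from step 1 with the substitution; state before step 1: [3 1 4 3])
1. fire t1 -> [3 3 4 1]
2. fire t2 -> [2 3 4 2]
3. fire t3 -> [4 3 4 1]
4. fire t3 -> [6 3 4 0]

6 3 4 0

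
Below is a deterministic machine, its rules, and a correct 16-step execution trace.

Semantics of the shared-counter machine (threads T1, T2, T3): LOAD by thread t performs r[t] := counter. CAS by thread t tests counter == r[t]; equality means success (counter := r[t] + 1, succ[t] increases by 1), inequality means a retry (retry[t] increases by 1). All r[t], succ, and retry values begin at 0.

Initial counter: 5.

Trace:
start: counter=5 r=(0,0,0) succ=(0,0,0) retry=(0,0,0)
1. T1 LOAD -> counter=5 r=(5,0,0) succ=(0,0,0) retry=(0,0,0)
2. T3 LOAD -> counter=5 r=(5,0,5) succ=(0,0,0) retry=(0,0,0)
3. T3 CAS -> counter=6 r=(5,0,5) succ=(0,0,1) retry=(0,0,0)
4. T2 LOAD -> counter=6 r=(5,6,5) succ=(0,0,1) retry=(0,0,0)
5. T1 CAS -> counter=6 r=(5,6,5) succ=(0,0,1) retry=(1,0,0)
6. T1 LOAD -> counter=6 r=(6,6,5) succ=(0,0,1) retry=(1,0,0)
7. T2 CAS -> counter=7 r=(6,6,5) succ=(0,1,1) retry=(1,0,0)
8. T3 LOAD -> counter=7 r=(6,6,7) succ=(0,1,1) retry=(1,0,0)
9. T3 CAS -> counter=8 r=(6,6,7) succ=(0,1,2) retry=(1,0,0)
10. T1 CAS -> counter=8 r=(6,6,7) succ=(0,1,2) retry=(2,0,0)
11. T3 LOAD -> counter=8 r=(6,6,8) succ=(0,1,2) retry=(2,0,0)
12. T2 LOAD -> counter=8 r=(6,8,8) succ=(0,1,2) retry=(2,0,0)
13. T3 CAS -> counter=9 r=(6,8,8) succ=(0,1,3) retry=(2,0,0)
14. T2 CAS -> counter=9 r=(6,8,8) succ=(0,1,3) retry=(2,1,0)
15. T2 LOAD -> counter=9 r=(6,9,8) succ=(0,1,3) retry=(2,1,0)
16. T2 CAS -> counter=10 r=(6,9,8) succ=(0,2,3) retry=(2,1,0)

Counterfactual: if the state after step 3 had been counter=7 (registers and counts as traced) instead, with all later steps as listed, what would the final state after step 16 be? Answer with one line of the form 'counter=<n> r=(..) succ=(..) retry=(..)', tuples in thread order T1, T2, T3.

counter=11 r=(7,10,9) succ=(0,2,3) retry=(2,1,0)

state after step 3 := counter=7 r=(5,0,5) succ=(0,0,1) retry=(0,0,0)
4. T2 LOAD -> counter=7 r=(5,7,5) succ=(0,0,1) retry=(0,0,0)
5. T1 CAS -> counter=7 r=(5,7,5) succ=(0,0,1) retry=(1,0,0)
6. T1 LOAD -> counter=7 r=(7,7,5) succ=(0,0,1) retry=(1,0,0)
7. T2 CAS -> counter=8 r=(7,7,5) succ=(0,1,1) retry=(1,0,0)
8. T3 LOAD -> counter=8 r=(7,7,8) succ=(0,1,1) retry=(1,0,0)
9. T3 CAS -> counter=9 r=(7,7,8) succ=(0,1,2) retry=(1,0,0)
10. T1 CAS -> counter=9 r=(7,7,8) succ=(0,1,2) retry=(2,0,0)
11. T3 LOAD -> counter=9 r=(7,7,9) succ=(0,1,2) retry=(2,0,0)
12. T2 LOAD -> counter=9 r=(7,9,9) succ=(0,1,2) retry=(2,0,0)
13. T3 CAS -> counter=10 r=(7,9,9) succ=(0,1,3) retry=(2,0,0)
14. T2 CAS -> counter=10 r=(7,9,9) succ=(0,1,3) retry=(2,1,0)
15. T2 LOAD -> counter=10 r=(7,10,9) succ=(0,1,3) retry=(2,1,0)
16. T2 CAS -> counter=11 r=(7,10,9) succ=(0,2,3) retry=(2,1,0)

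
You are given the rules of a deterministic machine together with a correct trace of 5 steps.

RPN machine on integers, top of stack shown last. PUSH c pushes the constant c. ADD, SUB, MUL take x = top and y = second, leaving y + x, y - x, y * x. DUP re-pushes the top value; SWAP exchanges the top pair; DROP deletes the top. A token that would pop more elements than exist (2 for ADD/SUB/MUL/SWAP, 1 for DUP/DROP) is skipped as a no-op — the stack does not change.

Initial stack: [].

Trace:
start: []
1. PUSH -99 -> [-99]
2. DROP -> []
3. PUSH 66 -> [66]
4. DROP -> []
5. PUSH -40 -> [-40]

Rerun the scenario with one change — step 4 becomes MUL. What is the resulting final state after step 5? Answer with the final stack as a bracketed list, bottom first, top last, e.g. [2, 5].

(re-executing from step 4 with the substitution; state before step 4: [66])
4. MUL -> [66]
5. PUSH -40 -> [66, -40]

[66, -40]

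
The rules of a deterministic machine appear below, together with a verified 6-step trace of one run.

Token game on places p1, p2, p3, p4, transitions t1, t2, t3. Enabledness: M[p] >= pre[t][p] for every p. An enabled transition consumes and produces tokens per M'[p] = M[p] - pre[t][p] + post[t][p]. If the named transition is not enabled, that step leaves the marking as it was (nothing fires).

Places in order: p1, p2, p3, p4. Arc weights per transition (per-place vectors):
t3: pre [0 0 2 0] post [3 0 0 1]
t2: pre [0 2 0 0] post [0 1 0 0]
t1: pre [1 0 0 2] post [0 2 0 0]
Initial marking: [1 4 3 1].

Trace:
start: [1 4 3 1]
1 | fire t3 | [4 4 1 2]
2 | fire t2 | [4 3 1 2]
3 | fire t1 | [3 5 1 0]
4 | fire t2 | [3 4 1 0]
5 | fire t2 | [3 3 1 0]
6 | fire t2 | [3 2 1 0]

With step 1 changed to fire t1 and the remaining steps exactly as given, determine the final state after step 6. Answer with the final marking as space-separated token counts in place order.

(re-executing from step 1 with the substitution; state before step 1: [1 4 3 1])
1 | fire t1 | [1 4 3 1]
2 | fire t2 | [1 3 3 1]
3 | fire t1 | [1 3 3 1]
4 | fire t2 | [1 2 3 1]
5 | fire t2 | [1 1 3 1]
6 | fire t2 | [1 1 3 1]

1 1 3 1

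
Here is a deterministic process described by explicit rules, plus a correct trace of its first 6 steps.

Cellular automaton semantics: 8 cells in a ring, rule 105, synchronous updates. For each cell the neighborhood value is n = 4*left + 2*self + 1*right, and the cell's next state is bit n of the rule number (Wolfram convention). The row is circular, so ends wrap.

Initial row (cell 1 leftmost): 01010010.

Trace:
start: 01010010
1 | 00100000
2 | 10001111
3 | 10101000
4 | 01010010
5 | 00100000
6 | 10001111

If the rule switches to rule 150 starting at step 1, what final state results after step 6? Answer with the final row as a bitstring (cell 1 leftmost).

10001111

(re-executing steps 1..6 under rule 150; state before step 1: 01010010)
1 | 11011111
2 | 10001111
3 | 01010111
4 | 01010010
5 | 11011111
6 | 10001111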